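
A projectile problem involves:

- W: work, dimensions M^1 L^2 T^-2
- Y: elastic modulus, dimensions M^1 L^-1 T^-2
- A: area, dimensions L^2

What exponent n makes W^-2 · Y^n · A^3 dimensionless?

2

Balance the M exponent: (1)·n from Y, plus −2·(1) + 3·(0) = -2 from the rest, must sum to zero.
n − 2 = 0, so n = 2.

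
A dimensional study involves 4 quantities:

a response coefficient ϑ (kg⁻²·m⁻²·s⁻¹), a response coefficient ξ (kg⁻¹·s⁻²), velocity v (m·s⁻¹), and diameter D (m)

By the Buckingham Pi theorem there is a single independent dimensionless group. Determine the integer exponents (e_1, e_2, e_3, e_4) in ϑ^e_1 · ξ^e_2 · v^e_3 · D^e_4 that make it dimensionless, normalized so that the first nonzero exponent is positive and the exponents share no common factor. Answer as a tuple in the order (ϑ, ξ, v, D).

M: e_1·(-2) + e_2·(-1) + e_3·(0) + e_4·(0) = 0
L: e_1·(-2) + e_2·(0) + e_3·(1) + e_4·(1) = 0
T: e_1·(-1) + e_2·(-2) + e_3·(-1) + e_4·(0) = 0
Solving this homogeneous linear system for the smallest-integer solution (first nonzero entry positive) gives (1, -2, 3, -1).

(1, -2, 3, -1)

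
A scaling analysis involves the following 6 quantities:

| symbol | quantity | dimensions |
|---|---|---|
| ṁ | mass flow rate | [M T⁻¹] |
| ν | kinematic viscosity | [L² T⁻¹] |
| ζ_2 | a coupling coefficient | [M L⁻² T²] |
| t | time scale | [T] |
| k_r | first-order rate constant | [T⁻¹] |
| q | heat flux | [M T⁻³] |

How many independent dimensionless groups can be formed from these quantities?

3

There are 6 variables and 3 base dimensions (M, L, T).
The dimension matrix has rank 3.
Independent dimensionless groups: 6 − 3 = 3.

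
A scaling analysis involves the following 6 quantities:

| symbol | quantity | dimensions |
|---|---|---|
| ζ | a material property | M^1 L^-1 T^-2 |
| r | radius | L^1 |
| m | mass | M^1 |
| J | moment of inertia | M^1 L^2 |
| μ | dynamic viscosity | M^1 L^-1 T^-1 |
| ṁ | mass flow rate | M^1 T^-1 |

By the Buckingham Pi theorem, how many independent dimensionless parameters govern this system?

3

There are 6 variables and 3 base dimensions (M, L, T).
The dimension matrix has rank 3.
Independent dimensionless groups: 6 − 3 = 3.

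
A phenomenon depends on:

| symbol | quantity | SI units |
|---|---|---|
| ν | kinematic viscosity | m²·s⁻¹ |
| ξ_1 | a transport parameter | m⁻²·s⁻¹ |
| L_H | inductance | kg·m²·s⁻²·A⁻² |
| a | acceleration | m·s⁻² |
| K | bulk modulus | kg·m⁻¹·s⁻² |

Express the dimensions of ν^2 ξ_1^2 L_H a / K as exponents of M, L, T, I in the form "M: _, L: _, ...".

M: 0, L: 4, T: -6, I: -2

Collect each base-dimension exponent across the product:
  M: 2·(0) + 2·(0) + (1) + (0) − (1) = 0
  L: 2·(2) + 2·(-2) + (2) + (1) − (-1) = 4
  T: 2·(-1) + 2·(-1) + (-2) + (-2) − (-2) = -6
  I: 2·(0) + 2·(0) + (-2) + (0) − (0) = -2
So the dimensions are [L⁴ T⁻⁶ I⁻²].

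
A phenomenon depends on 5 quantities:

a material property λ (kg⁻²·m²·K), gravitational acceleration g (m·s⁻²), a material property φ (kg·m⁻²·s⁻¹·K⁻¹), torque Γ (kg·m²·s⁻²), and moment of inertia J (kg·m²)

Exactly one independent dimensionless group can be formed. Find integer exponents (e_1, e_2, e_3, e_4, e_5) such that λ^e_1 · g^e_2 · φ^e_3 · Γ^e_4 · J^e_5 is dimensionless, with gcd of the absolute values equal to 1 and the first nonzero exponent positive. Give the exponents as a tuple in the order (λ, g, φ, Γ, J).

(2, -4, 2, 3, -1)

M: e_1·(-2) + e_2·(0) + e_3·(1) + e_4·(1) + e_5·(1) = 0
L: e_1·(2) + e_2·(1) + e_3·(-2) + e_4·(2) + e_5·(2) = 0
T: e_1·(0) + e_2·(-2) + e_3·(-1) + e_4·(-2) + e_5·(0) = 0
Θ: e_1·(1) + e_2·(0) + e_3·(-1) + e_4·(0) + e_5·(0) = 0
Solving this homogeneous linear system for the smallest-integer solution (first nonzero entry positive) gives (2, -4, 2, 3, -1).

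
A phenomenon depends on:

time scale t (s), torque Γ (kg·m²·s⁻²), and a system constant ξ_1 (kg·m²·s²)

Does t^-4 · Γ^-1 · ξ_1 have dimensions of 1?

Sum the exponent of each base dimension across the product:
  M: −4·[t]_M − [Γ]_M + [ξ_1]_M = −4·(0) − (1) + (1) = 0
  L: −4·[t]_L − [Γ]_L + [ξ_1]_L = −4·(0) − (2) + (2) = 0
  T: −4·[t]_T − [Γ]_T + [ξ_1]_T = −4·(1) − (-2) + (2) = 0
All base exponents vanish — dimensionless.

yes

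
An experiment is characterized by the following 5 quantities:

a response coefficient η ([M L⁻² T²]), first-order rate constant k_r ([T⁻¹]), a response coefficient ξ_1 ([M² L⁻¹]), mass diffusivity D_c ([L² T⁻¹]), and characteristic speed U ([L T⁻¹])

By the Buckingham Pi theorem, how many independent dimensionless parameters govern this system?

There are 5 variables and 3 base dimensions (M, L, T).
The dimension matrix has rank 3.
Independent dimensionless groups: 5 − 3 = 2.

2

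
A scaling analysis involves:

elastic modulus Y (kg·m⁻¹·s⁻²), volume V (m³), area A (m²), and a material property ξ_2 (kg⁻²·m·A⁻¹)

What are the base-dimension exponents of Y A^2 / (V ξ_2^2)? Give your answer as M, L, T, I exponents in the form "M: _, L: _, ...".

M: 5, L: -2, T: -2, I: 2

Collect each base-dimension exponent across the product:
  M: (1) − (0) + 2·(0) − 2·(-2) = 5
  L: (-1) − (3) + 2·(2) − 2·(1) = -2
  T: (-2) − (0) + 2·(0) − 2·(0) = -2
  I: (0) − (0) + 2·(0) − 2·(-1) = 2
So the dimensions are [M⁵ L⁻² T⁻² I²].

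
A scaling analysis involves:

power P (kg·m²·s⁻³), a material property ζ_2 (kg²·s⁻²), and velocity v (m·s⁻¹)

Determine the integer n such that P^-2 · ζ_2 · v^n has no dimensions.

Balance the L exponent: (1)·n from v, plus −2·(2) + (0) = -4 from the rest, must sum to zero.
n − 4 = 0, so n = 4.

4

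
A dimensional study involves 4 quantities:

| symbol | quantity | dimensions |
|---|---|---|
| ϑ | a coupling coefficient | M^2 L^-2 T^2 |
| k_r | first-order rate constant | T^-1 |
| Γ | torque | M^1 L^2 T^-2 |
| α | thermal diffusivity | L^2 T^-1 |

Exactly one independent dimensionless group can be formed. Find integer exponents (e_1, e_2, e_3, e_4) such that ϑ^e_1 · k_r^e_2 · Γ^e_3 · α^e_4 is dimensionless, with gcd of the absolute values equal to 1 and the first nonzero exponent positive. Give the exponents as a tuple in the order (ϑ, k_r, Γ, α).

(1, 3, -2, 3)

M: e_1·(2) + e_2·(0) + e_3·(1) + e_4·(0) = 0
L: e_1·(-2) + e_2·(0) + e_3·(2) + e_4·(2) = 0
T: e_1·(2) + e_2·(-1) + e_3·(-2) + e_4·(-1) = 0
Solving this homogeneous linear system for the smallest-integer solution (first nonzero entry positive) gives (1, 3, -2, 3).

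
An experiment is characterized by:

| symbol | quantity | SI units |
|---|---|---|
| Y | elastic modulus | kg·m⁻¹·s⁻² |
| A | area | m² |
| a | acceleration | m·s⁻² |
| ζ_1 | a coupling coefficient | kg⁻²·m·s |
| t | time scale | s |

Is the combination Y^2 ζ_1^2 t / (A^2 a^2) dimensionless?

Sum the exponent of each base dimension across the product:
  M: 2·[Y]_M − 2·[A]_M − 2·[a]_M + 2·[ζ_1]_M + [t]_M = 2·(1) − 2·(0) − 2·(0) + 2·(-2) + (0) = -2
  L: 2·[Y]_L − 2·[A]_L − 2·[a]_L + 2·[ζ_1]_L + [t]_L = 2·(-1) − 2·(2) − 2·(1) + 2·(1) + (0) = -6
  T: 2·[Y]_T − 2·[A]_T − 2·[a]_T + 2·[ζ_1]_T + [t]_T = 2·(-2) − 2·(0) − 2·(-2) + 2·(1) + (1) = 3
Net dimensions [M⁻² L⁻⁶ T³] ≠ [1] — not dimensionless.

no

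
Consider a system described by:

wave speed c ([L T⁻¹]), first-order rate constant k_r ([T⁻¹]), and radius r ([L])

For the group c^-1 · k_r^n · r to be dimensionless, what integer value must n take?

1

Balance the T exponent: (-1)·n from k_r, plus −(-1) + (0) = 1 from the rest, must sum to zero.
−n + 1 = 0, so n = 1.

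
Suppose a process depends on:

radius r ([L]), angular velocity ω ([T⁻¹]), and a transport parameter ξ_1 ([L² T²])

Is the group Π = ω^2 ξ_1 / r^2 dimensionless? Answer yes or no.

yes

Sum the exponent of each base dimension across the product:
  L: −2·[r]_L + 2·[ω]_L + [ξ_1]_L = −2·(1) + 2·(0) + (2) = 0
  T: −2·[r]_T + 2·[ω]_T + [ξ_1]_T = −2·(0) + 2·(-1) + (2) = 0
All base exponents vanish — dimensionless.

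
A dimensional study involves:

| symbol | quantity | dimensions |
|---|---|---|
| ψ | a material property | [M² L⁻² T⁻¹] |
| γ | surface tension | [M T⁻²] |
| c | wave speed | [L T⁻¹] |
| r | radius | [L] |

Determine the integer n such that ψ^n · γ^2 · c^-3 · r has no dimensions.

Balance the M exponent: (2)·n from ψ, plus 2·(1) − 3·(0) + (0) = 2 from the rest, must sum to zero.
2n + 2 = 0, so n = -1.

-1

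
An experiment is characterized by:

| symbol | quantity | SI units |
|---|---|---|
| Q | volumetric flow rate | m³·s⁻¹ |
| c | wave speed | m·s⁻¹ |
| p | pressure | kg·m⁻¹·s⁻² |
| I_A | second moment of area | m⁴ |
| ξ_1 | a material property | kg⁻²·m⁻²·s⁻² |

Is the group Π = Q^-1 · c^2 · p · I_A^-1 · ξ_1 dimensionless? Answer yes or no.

Sum the exponent of each base dimension across the product:
  M: −[Q]_M + 2·[c]_M + [p]_M − [I_A]_M + [ξ_1]_M = −(0) + 2·(0) + (1) − (0) + (-2) = -1
  L: −[Q]_L + 2·[c]_L + [p]_L − [I_A]_L + [ξ_1]_L = −(3) + 2·(1) + (-1) − (4) + (-2) = -8
  T: −[Q]_T + 2·[c]_T + [p]_T − [I_A]_T + [ξ_1]_T = −(-1) + 2·(-1) + (-2) − (0) + (-2) = -5
Net dimensions [M⁻¹ L⁻⁸ T⁻⁵] ≠ [1] — not dimensionless.

no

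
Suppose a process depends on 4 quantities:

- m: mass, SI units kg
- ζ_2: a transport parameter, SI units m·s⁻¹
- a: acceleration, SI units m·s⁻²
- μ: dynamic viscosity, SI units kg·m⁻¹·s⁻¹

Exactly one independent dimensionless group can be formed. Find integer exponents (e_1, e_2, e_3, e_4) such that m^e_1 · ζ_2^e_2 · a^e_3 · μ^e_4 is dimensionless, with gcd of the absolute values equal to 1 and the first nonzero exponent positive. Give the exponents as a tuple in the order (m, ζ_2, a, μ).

M: e_1·(1) + e_2·(0) + e_3·(0) + e_4·(1) = 0
L: e_1·(0) + e_2·(1) + e_3·(1) + e_4·(-1) = 0
T: e_1·(0) + e_2·(-1) + e_3·(-2) + e_4·(-1) = 0
Solving this homogeneous linear system for the smallest-integer solution (first nonzero entry positive) gives (1, -3, 2, -1).

(1, -3, 2, -1)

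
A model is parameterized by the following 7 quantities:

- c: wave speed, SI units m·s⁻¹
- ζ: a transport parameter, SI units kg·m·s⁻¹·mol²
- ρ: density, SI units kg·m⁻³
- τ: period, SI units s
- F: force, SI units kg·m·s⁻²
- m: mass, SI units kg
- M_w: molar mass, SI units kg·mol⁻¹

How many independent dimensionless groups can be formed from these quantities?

3

There are 7 variables and 4 base dimensions (M, L, T, N).
The dimension matrix has rank 4.
Independent dimensionless groups: 7 − 4 = 3.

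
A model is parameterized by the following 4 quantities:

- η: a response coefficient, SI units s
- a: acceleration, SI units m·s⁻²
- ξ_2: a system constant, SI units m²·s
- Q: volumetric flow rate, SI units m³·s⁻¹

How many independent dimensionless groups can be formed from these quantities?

2

There are 4 variables and 2 base dimensions (L, T).
The dimension matrix has rank 2.
Independent dimensionless groups: 4 − 2 = 2.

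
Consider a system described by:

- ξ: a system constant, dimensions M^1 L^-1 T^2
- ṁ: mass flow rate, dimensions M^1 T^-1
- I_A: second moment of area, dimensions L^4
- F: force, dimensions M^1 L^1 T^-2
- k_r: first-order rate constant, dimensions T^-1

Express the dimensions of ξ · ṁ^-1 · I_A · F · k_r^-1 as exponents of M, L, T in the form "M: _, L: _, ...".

Collect each base-dimension exponent across the product:
  M: (1) − (1) + (0) + (1) − (0) = 1
  L: (-1) − (0) + (4) + (1) − (0) = 4
  T: (2) − (-1) + (0) + (-2) − (-1) = 2
So the dimensions are [M L⁴ T²].

M: 1, L: 4, T: 2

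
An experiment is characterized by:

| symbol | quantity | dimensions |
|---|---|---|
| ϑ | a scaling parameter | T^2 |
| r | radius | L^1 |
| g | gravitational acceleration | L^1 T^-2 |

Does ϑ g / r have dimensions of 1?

Sum the exponent of each base dimension across the product:
  L: [ϑ]_L − [r]_L + [g]_L = (0) − (1) + (1) = 0
  T: [ϑ]_T − [r]_T + [g]_T = (2) − (0) + (-2) = 0
All base exponents vanish — dimensionless.

yes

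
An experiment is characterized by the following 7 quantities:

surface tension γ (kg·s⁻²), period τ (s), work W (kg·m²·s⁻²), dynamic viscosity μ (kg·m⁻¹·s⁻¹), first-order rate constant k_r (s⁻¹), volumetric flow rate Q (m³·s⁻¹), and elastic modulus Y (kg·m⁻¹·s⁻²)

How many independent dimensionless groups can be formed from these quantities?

4

There are 7 variables and 3 base dimensions (M, L, T).
The dimension matrix has rank 3.
Independent dimensionless groups: 7 − 3 = 4.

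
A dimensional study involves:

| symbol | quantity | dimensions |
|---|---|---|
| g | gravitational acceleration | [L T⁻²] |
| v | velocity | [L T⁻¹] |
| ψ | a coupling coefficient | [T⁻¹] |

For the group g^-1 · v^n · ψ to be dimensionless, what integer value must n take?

Balance the L exponent: (1)·n from v, plus −(1) + (0) = -1 from the rest, must sum to zero.
n − 1 = 0, so n = 1.

1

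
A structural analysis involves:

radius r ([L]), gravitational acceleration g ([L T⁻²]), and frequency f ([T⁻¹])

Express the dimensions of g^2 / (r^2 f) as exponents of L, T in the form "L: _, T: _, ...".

L: 0, T: -3

Collect each base-dimension exponent across the product:
  L: −2·(1) + 2·(1) − (0) = 0
  T: −2·(0) + 2·(-2) − (-1) = -3
So the dimensions are [T⁻³].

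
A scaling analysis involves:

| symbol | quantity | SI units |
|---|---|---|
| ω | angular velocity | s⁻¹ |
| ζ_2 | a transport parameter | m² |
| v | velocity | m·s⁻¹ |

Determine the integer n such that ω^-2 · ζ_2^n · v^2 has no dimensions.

-1

Balance the L exponent: (2)·n from ζ_2, plus −2·(0) + 2·(1) = 2 from the rest, must sum to zero.
2n + 2 = 0, so n = -1.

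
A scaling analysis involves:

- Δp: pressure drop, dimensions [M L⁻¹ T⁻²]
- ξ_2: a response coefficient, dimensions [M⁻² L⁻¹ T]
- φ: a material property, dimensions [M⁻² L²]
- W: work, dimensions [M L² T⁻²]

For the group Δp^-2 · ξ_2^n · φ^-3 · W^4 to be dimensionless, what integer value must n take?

Balance the M exponent: (-2)·n from ξ_2, plus −2·(1) − 3·(-2) + 4·(1) = 8 from the rest, must sum to zero.
-2n + 8 = 0, so n = 4.

4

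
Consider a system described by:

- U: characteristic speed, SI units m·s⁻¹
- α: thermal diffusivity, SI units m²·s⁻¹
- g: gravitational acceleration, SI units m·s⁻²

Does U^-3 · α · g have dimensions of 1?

yes

Sum the exponent of each base dimension across the product:
  L: −3·[U]_L + [α]_L + [g]_L = −3·(1) + (2) + (1) = 0
  T: −3·[U]_T + [α]_T + [g]_T = −3·(-1) + (-1) + (-2) = 0
All base exponents vanish — dimensionless.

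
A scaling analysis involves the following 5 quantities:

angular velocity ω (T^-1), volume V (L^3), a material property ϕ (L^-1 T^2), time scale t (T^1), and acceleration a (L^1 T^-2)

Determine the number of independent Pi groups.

There are 5 variables and 2 base dimensions (L, T).
The dimension matrix has rank 2.
Independent dimensionless groups: 5 − 2 = 3.

3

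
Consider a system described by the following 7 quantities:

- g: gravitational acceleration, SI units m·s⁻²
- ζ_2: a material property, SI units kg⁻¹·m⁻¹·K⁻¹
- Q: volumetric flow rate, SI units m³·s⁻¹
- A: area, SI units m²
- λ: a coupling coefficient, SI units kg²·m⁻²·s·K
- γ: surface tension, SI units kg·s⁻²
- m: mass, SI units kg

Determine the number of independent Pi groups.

There are 7 variables and 4 base dimensions (M, L, T, Θ).
The dimension matrix has rank 4.
Independent dimensionless groups: 7 − 4 = 3.

3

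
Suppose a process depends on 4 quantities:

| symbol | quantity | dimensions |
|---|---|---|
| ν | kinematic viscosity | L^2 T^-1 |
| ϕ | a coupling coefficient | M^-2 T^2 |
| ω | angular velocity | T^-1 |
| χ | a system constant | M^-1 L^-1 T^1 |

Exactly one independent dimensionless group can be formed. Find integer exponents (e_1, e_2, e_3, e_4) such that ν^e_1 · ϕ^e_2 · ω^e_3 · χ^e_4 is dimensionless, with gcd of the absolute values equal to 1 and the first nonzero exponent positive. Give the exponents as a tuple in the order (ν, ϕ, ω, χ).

(1, -1, -1, 2)

M: e_1·(0) + e_2·(-2) + e_3·(0) + e_4·(-1) = 0
L: e_1·(2) + e_2·(0) + e_3·(0) + e_4·(-1) = 0
T: e_1·(-1) + e_2·(2) + e_3·(-1) + e_4·(1) = 0
Solving this homogeneous linear system for the smallest-integer solution (first nonzero entry positive) gives (1, -1, -1, 2).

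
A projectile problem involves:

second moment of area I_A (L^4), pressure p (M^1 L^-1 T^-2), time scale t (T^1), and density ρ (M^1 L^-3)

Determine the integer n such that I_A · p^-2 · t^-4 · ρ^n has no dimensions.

Balance the M exponent: (1)·n from ρ, plus (0) − 2·(1) − 4·(0) = -2 from the rest, must sum to zero.
n − 2 = 0, so n = 2.

2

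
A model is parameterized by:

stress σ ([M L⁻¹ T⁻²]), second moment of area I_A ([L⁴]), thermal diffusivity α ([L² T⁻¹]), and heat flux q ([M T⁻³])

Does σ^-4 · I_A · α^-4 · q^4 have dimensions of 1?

Sum the exponent of each base dimension across the product:
  M: −4·[σ]_M + [I_A]_M − 4·[α]_M + 4·[q]_M = −4·(1) + (0) − 4·(0) + 4·(1) = 0
  L: −4·[σ]_L + [I_A]_L − 4·[α]_L + 4·[q]_L = −4·(-1) + (4) − 4·(2) + 4·(0) = 0
  T: −4·[σ]_T + [I_A]_T − 4·[α]_T + 4·[q]_T = −4·(-2) + (0) − 4·(-1) + 4·(-3) = 0
  Θ: −4·[σ]_Θ + [I_A]_Θ − 4·[α]_Θ + 4·[q]_Θ = −4·(0) + (0) − 4·(0) + 4·(0) = 0
All base exponents vanish — dimensionless.

yes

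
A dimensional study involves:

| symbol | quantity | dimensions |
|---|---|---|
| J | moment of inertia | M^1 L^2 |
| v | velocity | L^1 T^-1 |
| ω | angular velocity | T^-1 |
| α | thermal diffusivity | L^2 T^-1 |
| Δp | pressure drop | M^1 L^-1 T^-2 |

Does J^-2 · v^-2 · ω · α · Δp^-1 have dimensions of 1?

no

Sum the exponent of each base dimension across the product:
  M: −2·[J]_M − 2·[v]_M + [ω]_M + [α]_M − [Δp]_M = −2·(1) − 2·(0) + (0) + (0) − (1) = -3
  L: −2·[J]_L − 2·[v]_L + [ω]_L + [α]_L − [Δp]_L = −2·(2) − 2·(1) + (0) + (2) − (-1) = -3
  T: −2·[J]_T − 2·[v]_T + [ω]_T + [α]_T − [Δp]_T = −2·(0) − 2·(-1) + (-1) + (-1) − (-2) = 2
Net dimensions [M⁻³ L⁻³ T²] ≠ [1] — not dimensionless.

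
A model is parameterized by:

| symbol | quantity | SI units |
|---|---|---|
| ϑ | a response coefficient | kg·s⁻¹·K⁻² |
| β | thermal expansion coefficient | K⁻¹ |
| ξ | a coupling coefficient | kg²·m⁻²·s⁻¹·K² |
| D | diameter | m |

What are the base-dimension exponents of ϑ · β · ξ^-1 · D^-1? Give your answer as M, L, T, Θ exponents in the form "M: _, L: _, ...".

M: -1, L: 1, T: 0, Θ: -5

Collect each base-dimension exponent across the product:
  M: (1) + (0) − (2) − (0) = -1
  L: (0) + (0) − (-2) − (1) = 1
  T: (-1) + (0) − (-1) − (0) = 0
  Θ: (-2) + (-1) − (2) − (0) = -5
So the dimensions are [M⁻¹ L Θ⁻⁵].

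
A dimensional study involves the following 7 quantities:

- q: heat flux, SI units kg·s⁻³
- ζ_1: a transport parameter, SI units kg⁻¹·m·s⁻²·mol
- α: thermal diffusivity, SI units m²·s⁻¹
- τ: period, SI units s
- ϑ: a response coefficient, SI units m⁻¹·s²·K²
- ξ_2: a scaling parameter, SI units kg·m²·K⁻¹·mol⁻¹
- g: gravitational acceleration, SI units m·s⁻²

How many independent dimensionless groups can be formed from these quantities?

There are 7 variables and 5 base dimensions (M, L, T, Θ, N).
The dimension matrix has rank 5.
Independent dimensionless groups: 7 − 5 = 2.

2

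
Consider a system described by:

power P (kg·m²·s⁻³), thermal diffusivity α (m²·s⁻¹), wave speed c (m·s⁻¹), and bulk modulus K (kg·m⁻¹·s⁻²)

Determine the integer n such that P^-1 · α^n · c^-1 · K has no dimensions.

2

Balance the L exponent: (2)·n from α, plus −(2) − (1) + (-1) = -4 from the rest, must sum to zero.
2n − 4 = 0, so n = 2.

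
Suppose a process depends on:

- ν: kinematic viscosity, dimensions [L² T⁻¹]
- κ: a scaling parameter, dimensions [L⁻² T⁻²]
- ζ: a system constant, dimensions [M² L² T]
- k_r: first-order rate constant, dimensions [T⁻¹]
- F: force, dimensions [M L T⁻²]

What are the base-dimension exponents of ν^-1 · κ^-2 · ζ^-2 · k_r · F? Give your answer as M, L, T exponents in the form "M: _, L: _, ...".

M: -3, L: -1, T: 0

Collect each base-dimension exponent across the product:
  M: −(0) − 2·(0) − 2·(2) + (0) + (1) = -3
  L: −(2) − 2·(-2) − 2·(2) + (0) + (1) = -1
  T: −(-1) − 2·(-2) − 2·(1) + (-1) + (-2) = 0
So the dimensions are [M⁻³ L⁻¹].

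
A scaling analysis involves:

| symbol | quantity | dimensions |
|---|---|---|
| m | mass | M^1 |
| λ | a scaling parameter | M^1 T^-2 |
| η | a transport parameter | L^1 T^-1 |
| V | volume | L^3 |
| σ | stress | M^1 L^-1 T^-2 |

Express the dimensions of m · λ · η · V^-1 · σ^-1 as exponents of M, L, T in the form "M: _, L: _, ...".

M: 1, L: -1, T: -1

Collect each base-dimension exponent across the product:
  M: (1) + (1) + (0) − (0) − (1) = 1
  L: (0) + (0) + (1) − (3) − (-1) = -1
  T: (0) + (-2) + (-1) − (0) − (-2) = -1
So the dimensions are [M L⁻¹ T⁻¹].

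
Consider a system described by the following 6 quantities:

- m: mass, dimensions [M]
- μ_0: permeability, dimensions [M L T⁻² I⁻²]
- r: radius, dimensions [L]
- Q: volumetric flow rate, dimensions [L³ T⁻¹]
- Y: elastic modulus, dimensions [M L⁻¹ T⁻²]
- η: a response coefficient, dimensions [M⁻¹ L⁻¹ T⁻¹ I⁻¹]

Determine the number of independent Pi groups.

There are 6 variables and 4 base dimensions (M, L, T, I).
The dimension matrix has rank 4.
Independent dimensionless groups: 6 − 4 = 2.

2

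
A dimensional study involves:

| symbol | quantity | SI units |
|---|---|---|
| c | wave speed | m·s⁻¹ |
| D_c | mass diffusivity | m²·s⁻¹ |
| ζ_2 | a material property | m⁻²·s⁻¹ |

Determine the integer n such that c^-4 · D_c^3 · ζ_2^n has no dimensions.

1

Balance the L exponent: (-2)·n from ζ_2, plus −4·(1) + 3·(2) = 2 from the rest, must sum to zero.
-2n + 2 = 0, so n = 1.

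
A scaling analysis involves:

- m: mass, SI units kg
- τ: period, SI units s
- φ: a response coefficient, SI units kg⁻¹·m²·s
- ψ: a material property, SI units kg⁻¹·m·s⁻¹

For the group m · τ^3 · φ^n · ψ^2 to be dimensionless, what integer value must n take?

Balance the M exponent: (-1)·n from φ, plus (1) + 3·(0) + 2·(-1) = -1 from the rest, must sum to zero.
−n − 1 = 0, so n = -1.

-1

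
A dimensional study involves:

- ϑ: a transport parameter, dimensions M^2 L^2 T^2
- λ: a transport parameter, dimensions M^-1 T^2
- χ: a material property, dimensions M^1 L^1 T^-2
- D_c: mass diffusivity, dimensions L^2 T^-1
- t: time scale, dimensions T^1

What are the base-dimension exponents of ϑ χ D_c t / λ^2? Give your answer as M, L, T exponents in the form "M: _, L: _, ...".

M: 5, L: 5, T: -4

Collect each base-dimension exponent across the product:
  M: (2) − 2·(-1) + (1) + (0) + (0) = 5
  L: (2) − 2·(0) + (1) + (2) + (0) = 5
  T: (2) − 2·(2) + (-2) + (-1) + (1) = -4
So the dimensions are [M⁵ L⁵ T⁻⁴].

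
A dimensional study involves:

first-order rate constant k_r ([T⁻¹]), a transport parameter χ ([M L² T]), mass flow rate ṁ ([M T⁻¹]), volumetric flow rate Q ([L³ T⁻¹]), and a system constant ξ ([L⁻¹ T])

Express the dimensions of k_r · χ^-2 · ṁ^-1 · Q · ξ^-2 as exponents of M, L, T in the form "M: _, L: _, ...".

M: -3, L: 1, T: -5

Collect each base-dimension exponent across the product:
  M: (0) − 2·(1) − (1) + (0) − 2·(0) = -3
  L: (0) − 2·(2) − (0) + (3) − 2·(-1) = 1
  T: (-1) − 2·(1) − (-1) + (-1) − 2·(1) = -5
So the dimensions are [M⁻³ L T⁻⁵].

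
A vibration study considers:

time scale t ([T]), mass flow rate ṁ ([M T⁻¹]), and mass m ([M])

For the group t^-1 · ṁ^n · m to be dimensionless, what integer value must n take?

Balance the M exponent: (1)·n from ṁ, plus −(0) + (1) = 1 from the rest, must sum to zero.
n + 1 = 0, so n = -1.

-1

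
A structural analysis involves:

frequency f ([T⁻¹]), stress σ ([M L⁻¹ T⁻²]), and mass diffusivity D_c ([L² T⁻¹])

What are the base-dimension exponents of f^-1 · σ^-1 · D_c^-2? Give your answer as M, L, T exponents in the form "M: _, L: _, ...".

M: -1, L: -3, T: 5

Collect each base-dimension exponent across the product:
  M: −(0) − (1) − 2·(0) = -1
  L: −(0) − (-1) − 2·(2) = -3
  T: −(-1) − (-2) − 2·(-1) = 5
So the dimensions are [M⁻¹ L⁻³ T⁵].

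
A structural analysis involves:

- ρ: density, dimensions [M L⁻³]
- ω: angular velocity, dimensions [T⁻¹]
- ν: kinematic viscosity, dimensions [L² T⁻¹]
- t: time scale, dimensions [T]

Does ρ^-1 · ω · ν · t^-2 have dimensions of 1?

Sum the exponent of each base dimension across the product:
  M: −[ρ]_M + [ω]_M + [ν]_M − 2·[t]_M = −(1) + (0) + (0) − 2·(0) = -1
  L: −[ρ]_L + [ω]_L + [ν]_L − 2·[t]_L = −(-3) + (0) + (2) − 2·(0) = 5
  T: −[ρ]_T + [ω]_T + [ν]_T − 2·[t]_T = −(0) + (-1) + (-1) − 2·(1) = -4
Net dimensions [M⁻¹ L⁵ T⁻⁴] ≠ [1] — not dimensionless.

no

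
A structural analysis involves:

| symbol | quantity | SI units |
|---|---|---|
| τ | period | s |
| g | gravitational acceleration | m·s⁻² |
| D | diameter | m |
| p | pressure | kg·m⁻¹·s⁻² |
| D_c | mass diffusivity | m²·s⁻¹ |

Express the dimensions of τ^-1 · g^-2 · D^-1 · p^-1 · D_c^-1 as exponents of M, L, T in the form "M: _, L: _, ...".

M: -1, L: -4, T: 6

Collect each base-dimension exponent across the product:
  M: −(0) − 2·(0) − (0) − (1) − (0) = -1
  L: −(0) − 2·(1) − (1) − (-1) − (2) = -4
  T: −(1) − 2·(-2) − (0) − (-2) − (-1) = 6
So the dimensions are [M⁻¹ L⁻⁴ T⁶].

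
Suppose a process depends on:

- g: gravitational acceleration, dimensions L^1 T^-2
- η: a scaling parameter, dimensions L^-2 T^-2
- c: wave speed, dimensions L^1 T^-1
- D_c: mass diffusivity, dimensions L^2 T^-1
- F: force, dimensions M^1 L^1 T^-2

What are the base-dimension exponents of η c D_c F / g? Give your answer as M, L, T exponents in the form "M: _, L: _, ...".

Collect each base-dimension exponent across the product:
  M: −(0) + (0) + (0) + (0) + (1) = 1
  L: −(1) + (-2) + (1) + (2) + (1) = 1
  T: −(-2) + (-2) + (-1) + (-1) + (-2) = -4
So the dimensions are [M L T⁻⁴].

M: 1, L: 1, T: -4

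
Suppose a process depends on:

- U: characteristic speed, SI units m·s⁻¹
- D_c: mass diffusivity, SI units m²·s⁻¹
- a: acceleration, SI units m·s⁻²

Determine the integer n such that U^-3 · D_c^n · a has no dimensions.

Balance the L exponent: (2)·n from D_c, plus −3·(1) + (1) = -2 from the rest, must sum to zero.
2n − 2 = 0, so n = 1.

1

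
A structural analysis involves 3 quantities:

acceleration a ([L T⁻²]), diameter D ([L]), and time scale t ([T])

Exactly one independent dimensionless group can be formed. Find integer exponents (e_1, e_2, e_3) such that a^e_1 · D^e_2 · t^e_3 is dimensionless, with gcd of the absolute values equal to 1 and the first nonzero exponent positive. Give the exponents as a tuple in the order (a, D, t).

(1, -1, 2)

L: e_1·(1) + e_2·(1) + e_3·(0) = 0
T: e_1·(-2) + e_2·(0) + e_3·(1) = 0
Solving this homogeneous linear system for the smallest-integer solution (first nonzero entry positive) gives (1, -1, 2).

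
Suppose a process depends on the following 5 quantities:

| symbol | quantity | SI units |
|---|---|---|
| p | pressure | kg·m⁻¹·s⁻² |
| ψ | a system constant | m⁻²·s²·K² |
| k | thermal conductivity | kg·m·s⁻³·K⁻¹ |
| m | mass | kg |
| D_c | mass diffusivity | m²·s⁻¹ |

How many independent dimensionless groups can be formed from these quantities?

There are 5 variables and 4 base dimensions (M, L, T, Θ).
The dimension matrix has rank 4.
Independent dimensionless groups: 5 − 4 = 1.

1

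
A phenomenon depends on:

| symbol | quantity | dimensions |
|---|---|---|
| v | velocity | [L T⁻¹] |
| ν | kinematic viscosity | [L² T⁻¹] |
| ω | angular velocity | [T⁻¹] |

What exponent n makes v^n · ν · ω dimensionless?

-2

Balance the L exponent: (1)·n from v, plus (2) + (0) = 2 from the rest, must sum to zero.
n + 2 = 0, so n = -2.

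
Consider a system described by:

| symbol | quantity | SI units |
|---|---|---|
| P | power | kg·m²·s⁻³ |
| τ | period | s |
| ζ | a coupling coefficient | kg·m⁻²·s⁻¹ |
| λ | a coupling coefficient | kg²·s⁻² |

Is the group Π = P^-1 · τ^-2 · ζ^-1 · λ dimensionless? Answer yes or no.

yes

Sum the exponent of each base dimension across the product:
  M: −[P]_M − 2·[τ]_M − [ζ]_M + [λ]_M = −(1) − 2·(0) − (1) + (2) = 0
  L: −[P]_L − 2·[τ]_L − [ζ]_L + [λ]_L = −(2) − 2·(0) − (-2) + (0) = 0
  T: −[P]_T − 2·[τ]_T − [ζ]_T + [λ]_T = −(-3) − 2·(1) − (-1) + (-2) = 0
All base exponents vanish — dimensionless.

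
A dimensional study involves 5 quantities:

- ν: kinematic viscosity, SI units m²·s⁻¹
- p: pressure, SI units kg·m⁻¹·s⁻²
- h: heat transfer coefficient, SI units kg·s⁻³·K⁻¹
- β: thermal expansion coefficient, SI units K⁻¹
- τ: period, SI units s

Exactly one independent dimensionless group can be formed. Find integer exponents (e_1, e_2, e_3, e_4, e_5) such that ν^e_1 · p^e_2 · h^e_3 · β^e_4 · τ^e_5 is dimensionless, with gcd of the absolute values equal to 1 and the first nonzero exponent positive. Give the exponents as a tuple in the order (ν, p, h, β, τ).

(1, 2, -2, 2, -1)

M: e_1·(0) + e_2·(1) + e_3·(1) + e_4·(0) + e_5·(0) = 0
L: e_1·(2) + e_2·(-1) + e_3·(0) + e_4·(0) + e_5·(0) = 0
T: e_1·(-1) + e_2·(-2) + e_3·(-3) + e_4·(0) + e_5·(1) = 0
Θ: e_1·(0) + e_2·(0) + e_3·(-1) + e_4·(-1) + e_5·(0) = 0
Solving this homogeneous linear system for the smallest-integer solution (first nonzero entry positive) gives (1, 2, -2, 2, -1).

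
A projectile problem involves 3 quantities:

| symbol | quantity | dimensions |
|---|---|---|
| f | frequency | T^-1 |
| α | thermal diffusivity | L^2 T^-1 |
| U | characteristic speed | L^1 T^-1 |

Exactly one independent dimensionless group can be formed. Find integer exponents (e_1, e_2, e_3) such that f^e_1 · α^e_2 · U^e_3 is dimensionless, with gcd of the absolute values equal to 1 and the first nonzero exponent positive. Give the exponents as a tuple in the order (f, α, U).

L: e_1·(0) + e_2·(2) + e_3·(1) = 0
T: e_1·(-1) + e_2·(-1) + e_3·(-1) = 0
Solving this homogeneous linear system for the smallest-integer solution (first nonzero entry positive) gives (1, 1, -2).

(1, 1, -2)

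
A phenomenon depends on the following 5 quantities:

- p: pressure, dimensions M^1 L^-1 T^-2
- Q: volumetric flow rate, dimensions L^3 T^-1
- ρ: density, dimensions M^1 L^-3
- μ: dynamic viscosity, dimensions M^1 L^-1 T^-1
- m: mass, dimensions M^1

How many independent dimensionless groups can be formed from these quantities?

There are 5 variables and 3 base dimensions (M, L, T).
The dimension matrix has rank 3.
Independent dimensionless groups: 5 − 3 = 2.

2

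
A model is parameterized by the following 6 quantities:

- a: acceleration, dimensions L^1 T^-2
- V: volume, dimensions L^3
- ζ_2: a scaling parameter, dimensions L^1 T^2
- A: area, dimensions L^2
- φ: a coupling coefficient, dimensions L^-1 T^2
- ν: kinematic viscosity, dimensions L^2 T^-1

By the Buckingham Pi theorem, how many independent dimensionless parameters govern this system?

There are 6 variables and 2 base dimensions (L, T).
The dimension matrix has rank 2.
Independent dimensionless groups: 6 − 2 = 4.

4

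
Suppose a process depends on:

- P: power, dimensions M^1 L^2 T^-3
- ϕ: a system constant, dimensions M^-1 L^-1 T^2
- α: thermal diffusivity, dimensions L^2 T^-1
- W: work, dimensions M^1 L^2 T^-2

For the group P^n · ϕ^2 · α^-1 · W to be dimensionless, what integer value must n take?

1

Balance the M exponent: (1)·n from P, plus 2·(-1) − (0) + (1) = -1 from the rest, must sum to zero.
n − 1 = 0, so n = 1.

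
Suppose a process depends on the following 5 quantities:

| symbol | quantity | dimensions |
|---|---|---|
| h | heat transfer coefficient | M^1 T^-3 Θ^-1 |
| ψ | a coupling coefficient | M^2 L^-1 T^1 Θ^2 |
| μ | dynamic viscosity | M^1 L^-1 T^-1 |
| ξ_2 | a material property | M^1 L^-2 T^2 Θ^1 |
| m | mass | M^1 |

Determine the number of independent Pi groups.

There are 5 variables and 4 base dimensions (M, L, T, Θ).
The dimension matrix has rank 4.
Independent dimensionless groups: 5 − 4 = 1.

1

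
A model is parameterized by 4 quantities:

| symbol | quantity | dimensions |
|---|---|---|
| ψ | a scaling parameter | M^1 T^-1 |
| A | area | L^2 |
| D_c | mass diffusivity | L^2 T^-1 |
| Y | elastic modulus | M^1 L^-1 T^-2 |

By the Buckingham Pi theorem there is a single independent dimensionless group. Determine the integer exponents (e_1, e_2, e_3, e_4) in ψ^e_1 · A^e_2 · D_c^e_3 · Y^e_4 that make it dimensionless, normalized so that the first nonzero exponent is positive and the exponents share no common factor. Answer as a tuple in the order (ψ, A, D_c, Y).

M: e_1·(1) + e_2·(0) + e_3·(0) + e_4·(1) = 0
L: e_1·(0) + e_2·(2) + e_3·(2) + e_4·(-1) = 0
T: e_1·(-1) + e_2·(0) + e_3·(-1) + e_4·(-2) = 0
Solving this homogeneous linear system for the smallest-integer solution (first nonzero entry positive) gives (2, -3, 2, -2).

(2, -3, 2, -2)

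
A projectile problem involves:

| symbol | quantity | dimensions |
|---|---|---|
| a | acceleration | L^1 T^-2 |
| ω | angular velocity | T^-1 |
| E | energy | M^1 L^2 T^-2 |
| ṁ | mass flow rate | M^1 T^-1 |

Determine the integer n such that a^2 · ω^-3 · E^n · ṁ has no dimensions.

Balance the M exponent: (1)·n from E, plus 2·(0) − 3·(0) + (1) = 1 from the rest, must sum to zero.
n + 1 = 0, so n = -1.

-1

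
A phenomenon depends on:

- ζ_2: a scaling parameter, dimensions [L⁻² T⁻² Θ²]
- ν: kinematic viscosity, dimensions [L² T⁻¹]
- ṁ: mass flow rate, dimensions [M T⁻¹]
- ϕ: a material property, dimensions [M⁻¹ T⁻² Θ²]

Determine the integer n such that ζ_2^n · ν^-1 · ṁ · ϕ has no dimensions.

Balance the L exponent: (-2)·n from ζ_2, plus −(2) + (0) + (0) = -2 from the rest, must sum to zero.
-2n − 2 = 0, so n = -1.

-1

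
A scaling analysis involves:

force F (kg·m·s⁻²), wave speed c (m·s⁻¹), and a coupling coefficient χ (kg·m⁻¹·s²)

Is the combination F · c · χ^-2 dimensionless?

Sum the exponent of each base dimension across the product:
  M: [F]_M + [c]_M − 2·[χ]_M = (1) + (0) − 2·(1) = -1
  L: [F]_L + [c]_L − 2·[χ]_L = (1) + (1) − 2·(-1) = 4
  T: [F]_T + [c]_T − 2·[χ]_T = (-2) + (-1) − 2·(2) = -7
Net dimensions [M⁻¹ L⁴ T⁻⁷] ≠ [1] — not dimensionless.

no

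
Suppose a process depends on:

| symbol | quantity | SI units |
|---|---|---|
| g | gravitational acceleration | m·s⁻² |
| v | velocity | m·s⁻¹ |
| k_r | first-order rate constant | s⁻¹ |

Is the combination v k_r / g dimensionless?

Sum the exponent of each base dimension across the product:
  L: −[g]_L + [v]_L + [k_r]_L = −(1) + (1) + (0) = 0
  T: −[g]_T + [v]_T + [k_r]_T = −(-2) + (-1) + (-1) = 0
All base exponents vanish — dimensionless.

yes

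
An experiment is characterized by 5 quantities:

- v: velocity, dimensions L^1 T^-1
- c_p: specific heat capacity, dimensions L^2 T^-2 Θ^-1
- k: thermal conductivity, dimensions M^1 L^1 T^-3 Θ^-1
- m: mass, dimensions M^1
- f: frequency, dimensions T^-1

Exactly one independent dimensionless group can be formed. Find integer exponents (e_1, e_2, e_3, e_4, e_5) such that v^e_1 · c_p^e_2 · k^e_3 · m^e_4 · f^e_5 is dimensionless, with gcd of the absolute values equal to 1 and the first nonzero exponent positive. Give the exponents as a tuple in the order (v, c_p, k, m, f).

M: e_1·(0) + e_2·(0) + e_3·(1) + e_4·(1) + e_5·(0) = 0
L: e_1·(1) + e_2·(2) + e_3·(1) + e_4·(0) + e_5·(0) = 0
T: e_1·(-1) + e_2·(-2) + e_3·(-3) + e_4·(0) + e_5·(-1) = 0
Θ: e_1·(0) + e_2·(-1) + e_3·(-1) + e_4·(0) + e_5·(0) = 0
Solving this homogeneous linear system for the smallest-integer solution (first nonzero entry positive) gives (1, -1, 1, -1, -2).

(1, -1, 1, -1, -2)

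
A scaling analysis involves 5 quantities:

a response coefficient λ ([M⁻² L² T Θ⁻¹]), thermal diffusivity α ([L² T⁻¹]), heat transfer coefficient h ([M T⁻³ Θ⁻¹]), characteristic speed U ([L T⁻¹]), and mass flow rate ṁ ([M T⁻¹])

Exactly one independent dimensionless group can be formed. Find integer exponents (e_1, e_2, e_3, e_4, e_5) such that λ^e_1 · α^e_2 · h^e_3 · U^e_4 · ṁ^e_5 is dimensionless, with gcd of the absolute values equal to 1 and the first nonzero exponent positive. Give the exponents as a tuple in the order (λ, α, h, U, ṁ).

M: e_1·(-2) + e_2·(0) + e_3·(1) + e_4·(0) + e_5·(1) = 0
L: e_1·(2) + e_2·(2) + e_3·(0) + e_4·(1) + e_5·(0) = 0
T: e_1·(1) + e_2·(-1) + e_3·(-3) + e_4·(-1) + e_5·(-1) = 0
Θ: e_1·(-1) + e_2·(0) + e_3·(-1) + e_4·(0) + e_5·(0) = 0
Solving this homogeneous linear system for the smallest-integer solution (first nonzero entry positive) gives (1, -3, -1, 4, 3).

(1, -3, -1, 4, 3)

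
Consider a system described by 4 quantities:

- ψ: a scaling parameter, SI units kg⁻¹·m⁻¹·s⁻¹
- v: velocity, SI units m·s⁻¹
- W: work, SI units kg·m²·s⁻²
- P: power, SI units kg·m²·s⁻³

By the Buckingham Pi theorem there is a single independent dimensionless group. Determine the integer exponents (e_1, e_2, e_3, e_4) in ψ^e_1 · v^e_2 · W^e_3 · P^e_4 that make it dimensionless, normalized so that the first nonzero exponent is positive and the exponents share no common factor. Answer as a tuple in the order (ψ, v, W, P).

M: e_1·(-1) + e_2·(0) + e_3·(1) + e_4·(1) = 0
L: e_1·(-1) + e_2·(1) + e_3·(2) + e_4·(2) = 0
T: e_1·(-1) + e_2·(-1) + e_3·(-2) + e_4·(-3) = 0
Solving this homogeneous linear system for the smallest-integer solution (first nonzero entry positive) gives (1, -1, 3, -2).

(1, -1, 3, -2)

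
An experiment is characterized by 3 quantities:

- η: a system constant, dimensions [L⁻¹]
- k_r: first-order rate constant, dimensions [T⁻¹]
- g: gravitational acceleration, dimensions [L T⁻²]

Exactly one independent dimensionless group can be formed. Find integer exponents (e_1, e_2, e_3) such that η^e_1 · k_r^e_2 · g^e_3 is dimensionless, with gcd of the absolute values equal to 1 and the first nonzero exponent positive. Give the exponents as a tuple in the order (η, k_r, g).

L: e_1·(-1) + e_2·(0) + e_3·(1) = 0
T: e_1·(0) + e_2·(-1) + e_3·(-2) = 0
Solving this homogeneous linear system for the smallest-integer solution (first nonzero entry positive) gives (1, -2, 1).

(1, -2, 1)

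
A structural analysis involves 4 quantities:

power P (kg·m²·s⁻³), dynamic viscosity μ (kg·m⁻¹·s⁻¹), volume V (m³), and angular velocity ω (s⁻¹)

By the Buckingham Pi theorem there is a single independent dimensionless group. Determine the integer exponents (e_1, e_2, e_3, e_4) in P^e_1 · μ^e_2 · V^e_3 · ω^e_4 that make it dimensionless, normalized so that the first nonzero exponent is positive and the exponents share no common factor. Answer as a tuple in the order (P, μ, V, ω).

M: e_1·(1) + e_2·(1) + e_3·(0) + e_4·(0) = 0
L: e_1·(2) + e_2·(-1) + e_3·(3) + e_4·(0) = 0
T: e_1·(-3) + e_2·(-1) + e_3·(0) + e_4·(-1) = 0
Solving this homogeneous linear system for the smallest-integer solution (first nonzero entry positive) gives (1, -1, -1, -2).

(1, -1, -1, -2)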